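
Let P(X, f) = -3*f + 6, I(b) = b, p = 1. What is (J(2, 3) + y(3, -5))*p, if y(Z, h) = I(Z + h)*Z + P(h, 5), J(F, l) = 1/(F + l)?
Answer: -74/5 ≈ -14.800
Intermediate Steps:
P(X, f) = 6 - 3*f
y(Z, h) = -9 + Z*(Z + h) (y(Z, h) = (Z + h)*Z + (6 - 3*5) = Z*(Z + h) + (6 - 15) = Z*(Z + h) - 9 = -9 + Z*(Z + h))
(J(2, 3) + y(3, -5))*p = (1/(2 + 3) + (-9 + 3*(3 - 5)))*1 = (1/5 + (-9 + 3*(-2)))*1 = (⅕ + (-9 - 6))*1 = (⅕ - 15)*1 = -74/5*1 = -74/5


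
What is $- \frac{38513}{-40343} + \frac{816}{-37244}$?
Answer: $\frac{350364571}{375633673} \approx 0.93273$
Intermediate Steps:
$- \frac{38513}{-40343} + \frac{816}{-37244} = \left(-38513\right) \left(- \frac{1}{40343}\right) + 816 \left(- \frac{1}{37244}\right) = \frac{38513}{40343} - \frac{204}{9311} = \frac{350364571}{375633673}$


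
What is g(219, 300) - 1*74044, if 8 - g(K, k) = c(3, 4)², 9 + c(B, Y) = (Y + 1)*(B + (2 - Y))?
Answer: -74052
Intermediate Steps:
c(B, Y) = -9 + (1 + Y)*(2 + B - Y) (c(B, Y) = -9 + (Y + 1)*(B + (2 - Y)) = -9 + (1 + Y)*(2 + B - Y))
g(K, k) = -8 (g(K, k) = 8 - (-7 + 3 + 4 - 1*4² + 3*4)² = 8 - (-7 + 3 + 4 - 1*16 + 12)² = 8 - (-7 + 3 + 4 - 16 + 12)² = 8 - 1*(-4)² = 8 - 1*16 = 8 - 16 = -8)
g(219, 300) - 1*74044 = -8 - 1*74044 = -8 - 74044 = -74052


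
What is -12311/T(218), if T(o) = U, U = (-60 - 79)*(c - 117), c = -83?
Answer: -12311/27800 ≈ -0.44284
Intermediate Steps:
U = 27800 (U = (-60 - 79)*(-83 - 117) = -139*(-200) = 27800)
T(o) = 27800
-12311/T(218) = -12311/27800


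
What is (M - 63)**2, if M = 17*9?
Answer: 8100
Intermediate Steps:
M = 153
(M - 63)**2 = (153 - 63)**2 = 90**2 = 8100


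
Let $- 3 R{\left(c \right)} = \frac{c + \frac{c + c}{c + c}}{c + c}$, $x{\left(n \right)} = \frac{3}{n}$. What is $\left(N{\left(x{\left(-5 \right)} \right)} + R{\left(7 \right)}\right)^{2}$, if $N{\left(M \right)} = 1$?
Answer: $\frac{289}{441} \approx 0.65533$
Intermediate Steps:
$R{\left(c \right)} = - \frac{1 + c}{6 c}$ ($R{\left(c \right)} = - \frac{\left(c + \frac{c + c}{c + c}\right) \frac{1}{c + c}}{3} = - \frac{\left(c + \frac{2 c}{2 c}\right) \frac{1}{2 c}}{3} = - \frac{\left(c + 2 c \frac{1}{2 c}\right) \frac{1}{2 c}}{3} = - \frac{\left(c + 1\right) \frac{1}{2 c}}{3} = - \frac{\left(1 + c\right) \frac{1}{2 c}}{3} = - \frac{\frac{1}{2} \frac{1}{c} \left(1 + c\right)}{3} = - \frac{1 + c}{6 c}$)
$\left(N{\left(x{\left(-5 \right)} \right)} + R{\left(7 \right)}\right)^{2} = \left(1 + \frac{-1 - 7}{6 \cdot 7}\right)^{2} = \left(1 + \frac{1}{6} \cdot \frac{1}{7} \left(-1 - 7\right)\right)^{2} = \left(1 + \frac{1}{6} \cdot \frac{1}{7} \left(-8\right)\right)^{2} = \left(1 - \frac{4}{21}\right)^{2} = \left(\frac{17}{21}\right)^{2} = \frac{289}{441}$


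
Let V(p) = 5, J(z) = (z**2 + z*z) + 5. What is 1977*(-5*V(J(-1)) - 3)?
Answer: -55356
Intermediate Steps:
J(z) = 5 + 2*z**2 (J(z) = (z**2 + z**2) + 5 = 2*z**2 + 5 = 5 + 2*z**2)
1977*(-5*V(J(-1)) - 3) = 1977*(-5*5 - 3) = 1977*(-25 - 3) = 1977*(-28) = -55356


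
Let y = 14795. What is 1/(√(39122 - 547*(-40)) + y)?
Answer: 14795/218831023 - 3*√6778/218831023 ≈ 6.6481e-5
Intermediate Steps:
1/(√(39122 - 547*(-40)) + y) = 1/(√(39122 - 547*(-40)) + 14795) = 1/(√(39122 + 21880) + 14795) = 1/(√61002 + 14795) = 1/(3*√6778 + 14795) = 1/(14795 + 3*√6778)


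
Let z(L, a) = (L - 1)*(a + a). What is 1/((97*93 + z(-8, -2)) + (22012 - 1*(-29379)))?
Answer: 1/60448 ≈ 1.6543e-5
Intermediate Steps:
z(L, a) = 2*a*(-1 + L) (z(L, a) = (-1 + L)*(2*a) = 2*a*(-1 + L))
1/((97*93 + z(-8, -2)) + (22012 - 1*(-29379))) = 1/((97*93 + 2*(-2)*(-1 - 8)) + (22012 - 1*(-29379))) = 1/((9021 + 2*(-2)*(-9)) + (22012 + 29379)) = 1/((9021 + 36) + 51391) = 1/(9057 + 51391) = 1/60448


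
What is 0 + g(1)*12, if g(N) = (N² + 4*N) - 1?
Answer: 48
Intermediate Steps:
g(N) = -1 + N² + 4*N
0 + g(1)*12 = 0 + (-1 + 1² + 4*1)*12 = 0 + (-1 + 1 + 4)*12 = 0 + 4*12 = 0 + 48 = 48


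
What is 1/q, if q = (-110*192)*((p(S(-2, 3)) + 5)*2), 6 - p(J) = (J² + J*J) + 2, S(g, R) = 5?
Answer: 1/1731840 ≈ 5.7742e-7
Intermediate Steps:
p(J) = 4 - 2*J² (p(J) = 6 - ((J² + J*J) + 2) = 6 - ((J² + J²) + 2) = 6 - (2*J² + 2) = 6 - (2 + 2*J²) = 6 + (-2 - 2*J²) = 4 - 2*J²)
q = 1731840 (q = (-110*192)*(((4 - 2*5²) + 5)*2) = -21120*((4 - 2*25) + 5)*2 = -21120*((4 - 50) + 5)*2 = -21120*(-46 + 5)*2 = -(-865920)*2 = -21120*(-82) = 1731840)
1/q = 1/1731840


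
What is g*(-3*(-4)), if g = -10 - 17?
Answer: -324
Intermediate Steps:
g = -27
g*(-3*(-4)) = -(-81)*(-4) = -27*12 = -324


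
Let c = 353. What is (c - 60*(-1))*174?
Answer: 71862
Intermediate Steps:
(c - 60*(-1))*174 = (353 - 60*(-1))*174 = (353 + 60)*174 = 413*174 = 71862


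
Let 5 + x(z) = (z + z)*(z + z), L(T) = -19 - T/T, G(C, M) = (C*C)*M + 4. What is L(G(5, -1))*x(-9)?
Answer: -6380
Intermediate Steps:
G(C, M) = 4 + M*C² (G(C, M) = C²*M + 4 = M*C² + 4 = 4 + M*C²)
L(T) = -20 (L(T) = -19 - 1*1 = -19 - 1 = -20)
x(z) = -5 + 4*z² (x(z) = -5 + (z + z)*(z + z) = -5 + (2*z)*(2*z) = -5 + 4*z²)
L(G(5, -1))*x(-9) = -20*(-5 + 4*(-9)²) = -20*(-5 + 4*81) = -20*(-5 + 324) = -20*319 = -6380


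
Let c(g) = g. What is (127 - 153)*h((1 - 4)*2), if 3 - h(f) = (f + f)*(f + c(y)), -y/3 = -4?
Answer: -1950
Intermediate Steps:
y = 12 (y = -3*(-4) = 12)
h(f) = 3 - 2*f*(12 + f) (h(f) = 3 - (f + f)*(f + 12) = 3 - 2*f*(12 + f))
(127 - 153)*h((1 - 4)*2) = (127 - 153)*(3 - 24*(1 - 4)*2 - 2*4*(1 - 4)²) = -26*(3 - (-72)*2 - 2*(-3*2)²) = -26*(3 - 24*(-6) - 2*(-6)²) = -26*(3 + 144 - 2*36) = -26*(3 + 144 - 72) = -26*75 = -1950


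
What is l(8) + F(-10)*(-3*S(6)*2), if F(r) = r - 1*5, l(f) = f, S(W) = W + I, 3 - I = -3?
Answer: 1088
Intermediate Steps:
I = 6 (I = 3 - 1*(-3) = 3 + 3 = 6)
S(W) = 6 + W (S(W) = W + 6 = 6 + W)
F(r) = -5 + r (F(r) = r - 5 = -5 + r)
l(8) + F(-10)*(-3*S(6)*2) = 8 + (-5 - 10)*(-3*(6 + 6)*2) = 8 - 15*(-3*12)*2 = 8 - (-540)*2 = 8 - 15*(-72) = 8 + 1080 = 1088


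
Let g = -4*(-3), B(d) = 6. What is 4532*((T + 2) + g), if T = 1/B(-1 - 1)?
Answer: 192610/3 ≈ 64203.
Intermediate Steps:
T = ⅙ (T = 1/6 = ⅙ ≈ 0.16667)
g = 12
4532*((T + 2) + g) = 4532*((⅙ + 2) + 12) = 4532*(13/6 + 12) = 4532*(85/6) = 192610/3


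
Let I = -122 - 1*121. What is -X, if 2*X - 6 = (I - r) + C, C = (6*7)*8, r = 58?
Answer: -41/2 ≈ -20.500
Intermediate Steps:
C = 336 (C = 42*8 = 336)
I = -243 (I = -122 - 121 = -243)
X = 41/2 (X = 3 + ((-243 - 1*58) + 336)/2 = 3 + ((-243 - 58) + 336)/2 = 3 + (-301 + 336)/2 = 3 + (½)*35 = 3 + 35/2 = 41/2 ≈ 20.500)
-X = -1*41/2 = -41/2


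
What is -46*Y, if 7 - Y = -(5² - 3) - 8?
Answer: -1702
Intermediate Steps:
Y = 37 (Y = 7 - (-(5² - 3) - 8) = 7 - (-(25 - 3) - 8) = 7 - (-22 - 8) = 7 - 1*(-30) = 7 + 30 = 37)
-46*Y = -46*37 = -1702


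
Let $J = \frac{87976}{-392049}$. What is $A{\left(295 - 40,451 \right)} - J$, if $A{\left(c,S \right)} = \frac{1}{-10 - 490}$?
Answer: $\frac{6227993}{28003500} \approx 0.2224$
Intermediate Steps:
$A{\left(c,S \right)} = - \frac{1}{500}$ ($A{\left(c,S \right)} = \frac{1}{-500} = - \frac{1}{500}$)
$J = - \frac{12568}{56007}$ ($J = 87976 \left(- \frac{1}{392049}\right) = - \frac{12568}{56007} \approx -0.2244$)
$A{\left(295 - 40,451 \right)} - J = - \frac{1}{500} - - \frac{12568}{56007} = - \frac{1}{500} + \frac{12568}{56007} = \frac{6227993}{28003500}$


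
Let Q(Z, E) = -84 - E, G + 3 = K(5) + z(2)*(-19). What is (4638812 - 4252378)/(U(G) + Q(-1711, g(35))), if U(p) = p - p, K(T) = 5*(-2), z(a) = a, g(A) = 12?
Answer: -193217/48 ≈ -4025.4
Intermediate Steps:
K(T) = -10
G = -51 (G = -3 + (-10 + 2*(-19)) = -3 + (-10 - 38) = -3 - 48 = -51)
U(p) = 0
(4638812 - 4252378)/(U(G) + Q(-1711, g(35))) = (4638812 - 4252378)/(0 + (-84 - 1*12)) = 386434/(0 + (-84 - 12)) = 386434/(0 - 96) = 386434/(-96) = 386434*(-1/96) = -193217/48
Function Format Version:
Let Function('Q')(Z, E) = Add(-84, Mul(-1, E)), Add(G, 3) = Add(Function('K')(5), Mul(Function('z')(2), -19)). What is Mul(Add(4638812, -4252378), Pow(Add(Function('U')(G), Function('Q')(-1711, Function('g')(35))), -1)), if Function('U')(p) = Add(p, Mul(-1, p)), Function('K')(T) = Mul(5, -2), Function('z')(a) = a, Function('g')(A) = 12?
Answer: Rational(-193217, 48) ≈ -4025.4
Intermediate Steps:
Function('K')(T) = -10
G = -51 (G = Add(-3, Add(-10, Mul(2, -19))) = Add(-3, Add(-10, -38)) = Add(-3, -48) = -51)
Function('U')(p) = 0
Mul(Add(4638812, -4252378), Pow(Add(Function('U')(G), Function('Q')(-1711, Function('g')(35))), -1)) = Mul(Add(4638812, -4252378), Pow(Add(0, Add(-84, Mul(-1, 12))), -1)) = Mul(386434, Pow(Add(0, Add(-84, -12)), -1)) = Mul(386434, Pow(Add(0, -96), -1)) = Mul(386434, Pow(-96, -1)) = Mul(386434, Rational(-1, 96)) = Rational(-193217, 48)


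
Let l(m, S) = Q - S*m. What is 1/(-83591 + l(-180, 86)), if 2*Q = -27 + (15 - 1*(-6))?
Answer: -1/68114 ≈ -1.4681e-5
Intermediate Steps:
Q = -3 (Q = (-27 + (15 - 1*(-6)))/2 = (-27 + (15 + 6))/2 = (-27 + 21)/2 = (½)*(-6) = -3)
l(m, S) = -3 - S*m
1/(-83591 + l(-180, 86)) = 1/(-83591 + (-3 - 1*86*(-180))) = 1/(-83591 + (-3 + 15480)) = 1/(-83591 + 15477) = 1/(-68114) = -1/68114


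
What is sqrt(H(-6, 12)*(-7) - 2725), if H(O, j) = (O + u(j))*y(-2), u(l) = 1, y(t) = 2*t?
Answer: I*sqrt(2865) ≈ 53.526*I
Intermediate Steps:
H(O, j) = -4 - 4*O (H(O, j) = (O + 1)*(2*(-2)) = (1 + O)*(-4) = -4 - 4*O)
sqrt(H(-6, 12)*(-7) - 2725) = sqrt((-4 - 4*(-6))*(-7) - 2725) = sqrt((-4 + 24)*(-7) - 2725) = sqrt(20*(-7) - 2725) = sqrt(-140 - 2725) = sqrt(-2865) = I*sqrt(2865)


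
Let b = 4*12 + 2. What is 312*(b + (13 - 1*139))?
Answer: -23712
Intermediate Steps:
b = 50 (b = 48 + 2 = 50)
312*(b + (13 - 1*139)) = 312*(50 + (13 - 1*139)) = 312*(50 + (13 - 139)) = 312*(50 - 126) = 312*(-76) = -23712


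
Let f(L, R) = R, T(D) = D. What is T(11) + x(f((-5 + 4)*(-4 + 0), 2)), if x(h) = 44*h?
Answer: 99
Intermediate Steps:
T(11) + x(f((-5 + 4)*(-4 + 0), 2)) = 11 + 44*2 = 11 + 88 = 99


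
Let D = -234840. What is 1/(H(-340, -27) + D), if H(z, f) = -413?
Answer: -1/235253 ≈ -4.2507e-6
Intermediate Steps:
1/(H(-340, -27) + D) = 1/(-413 - 234840) = 1/(-235253) = -1/235253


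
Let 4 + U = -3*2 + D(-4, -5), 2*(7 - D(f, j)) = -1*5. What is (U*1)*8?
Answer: -4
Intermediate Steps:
D(f, j) = 19/2 (D(f, j) = 7 - (-1)*5/2 = 7 - 1/2*(-5) = 7 + 5/2 = 19/2)
U = -1/2 (U = -4 + (-3*2 + 19/2) = -4 + (-6 + 19/2) = -4 + 7/2 = -1/2 ≈ -0.50000)
(U*1)*8 = -1/2*1*8 = -1/2*8 = -4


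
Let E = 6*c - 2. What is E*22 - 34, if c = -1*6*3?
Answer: -2454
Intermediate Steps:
c = -18 (c = -6*3 = -18)
E = -110 (E = 6*(-18) - 2 = -108 - 2 = -110)
E*22 - 34 = -110*22 - 34 = -2420 - 34 = -2454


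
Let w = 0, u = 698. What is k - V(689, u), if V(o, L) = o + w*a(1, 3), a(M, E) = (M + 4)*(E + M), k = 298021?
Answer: 297332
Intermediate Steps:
a(M, E) = (4 + M)*(E + M)
V(o, L) = o (V(o, L) = o + 0*(1**2 + 4*3 + 4*1 + 3*1) = o + 0*(1 + 12 + 4 + 3) = o + 0*20 = o + 0 = o)
k - V(689, u) = 298021 - 1*689 = 298021 - 689 = 297332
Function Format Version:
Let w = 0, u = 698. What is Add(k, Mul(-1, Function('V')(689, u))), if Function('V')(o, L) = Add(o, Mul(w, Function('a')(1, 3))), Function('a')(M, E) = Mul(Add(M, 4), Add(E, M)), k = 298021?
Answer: 297332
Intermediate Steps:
Function('a')(M, E) = Mul(Add(4, M), Add(E, M))
Function('V')(o, L) = o (Function('V')(o, L) = Add(o, Mul(0, Add(Pow(1, 2), Mul(4, 3), Mul(4, 1), Mul(3, 1)))) = Add(o, Mul(0, Add(1, 12, 4, 3))) = Add(o, Mul(0, 20)) = Add(o, 0) = o)
Add(k, Mul(-1, Function('V')(689, u))) = Add(298021, Mul(-1, 689)) = Add(298021, -689) = 297332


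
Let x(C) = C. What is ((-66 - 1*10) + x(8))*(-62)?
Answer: 4216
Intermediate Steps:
((-66 - 1*10) + x(8))*(-62) = ((-66 - 1*10) + 8)*(-62) = ((-66 - 10) + 8)*(-62) = (-76 + 8)*(-62) = -68*(-62) = 4216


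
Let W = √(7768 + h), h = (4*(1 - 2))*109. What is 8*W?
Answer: 16*√1833 ≈ 685.02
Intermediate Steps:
h = -436 (h = (4*(-1))*109 = -4*109 = -436)
W = 2*√1833 (W = √(7768 - 436) = √7332 = 2*√1833 ≈ 85.627)
8*W = 8*(2*√1833) = 16*√1833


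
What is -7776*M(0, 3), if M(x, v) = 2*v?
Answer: -46656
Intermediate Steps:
-7776*M(0, 3) = -15552*3 = -7776*6 = -46656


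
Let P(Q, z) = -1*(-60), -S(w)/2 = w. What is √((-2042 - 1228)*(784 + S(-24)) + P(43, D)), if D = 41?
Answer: 2*I*√680145 ≈ 1649.4*I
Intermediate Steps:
S(w) = -2*w
P(Q, z) = 60
√((-2042 - 1228)*(784 + S(-24)) + P(43, D)) = √((-2042 - 1228)*(784 - 2*(-24)) + 60) = √(-3270*(784 + 48) + 60) = √(-3270*832 + 60) = √(-2720640 + 60) = √(-2720580) = 2*I*√680145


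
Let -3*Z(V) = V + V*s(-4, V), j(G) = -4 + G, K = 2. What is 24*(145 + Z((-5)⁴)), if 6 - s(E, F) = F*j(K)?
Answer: -6281520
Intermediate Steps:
s(E, F) = 6 + 2*F (s(E, F) = 6 - F*(-4 + 2) = 6 - F*(-2) = 6 - (-2)*F = 6 + 2*F)
Z(V) = -V/3 - V*(6 + 2*V)/3 (Z(V) = -(V + V*(6 + 2*V))/3 = -V/3 - V*(6 + 2*V)/3)
24*(145 + Z((-5)⁴)) = 24*(145 + (⅓)*(-5)⁴*(-7 - 2*(-5)⁴)) = 24*(145 + (⅓)*625*(-7 - 2*625)) = 24*(145 + (⅓)*625*(-7 - 1250)) = 24*(145 + (⅓)*625*(-1257)) = 24*(145 - 261875) = 24*(-261730) = -6281520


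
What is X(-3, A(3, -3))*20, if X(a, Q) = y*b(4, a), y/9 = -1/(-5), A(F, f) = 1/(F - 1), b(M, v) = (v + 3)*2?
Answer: 0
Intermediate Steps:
b(M, v) = 6 + 2*v (b(M, v) = (3 + v)*2 = 6 + 2*v)
A(F, f) = 1/(-1 + F)
y = 9/5 (y = 9*(-1/(-5)) = 9*(-1*(-⅕)) = 9*(⅕) = 9/5 ≈ 1.8000)
X(a, Q) = 54/5 + 18*a/5 (X(a, Q) = 9*(6 + 2*a)/5 = 54/5 + 18*a/5)
X(-3, A(3, -3))*20 = (54/5 + (18/5)*(-3))*20 = (54/5 - 54/5)*20 = 0*20 = 0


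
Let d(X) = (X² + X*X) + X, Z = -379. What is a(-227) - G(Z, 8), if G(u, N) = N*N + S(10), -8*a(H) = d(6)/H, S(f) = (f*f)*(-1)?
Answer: 32727/908 ≈ 36.043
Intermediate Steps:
d(X) = X + 2*X² (d(X) = (X² + X²) + X = 2*X² + X = X + 2*X²)
S(f) = -f² (S(f) = f²*(-1) = -f²)
a(H) = -39/(4*H) (a(H) = -6*(1 + 2*6)/(8*H) = -6*(1 + 12)/(8*H) = -6*13/(8*H) = -39/(4*H))
G(u, N) = -100 + N² (G(u, N) = N*N - 1*10² = N² - 1*100 = N² - 100 = -100 + N²)
a(-227) - G(Z, 8) = -39/4/(-227) - (-100 + 8²) = -39/4*(-1/227) - (-100 + 64) = 39/908 - 1*(-36) = 39/908 + 36 = 32727/908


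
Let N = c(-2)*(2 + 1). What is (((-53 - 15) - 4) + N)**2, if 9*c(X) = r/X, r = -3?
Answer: 20449/4 ≈ 5112.3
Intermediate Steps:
c(X) = -1/(3*X) (c(X) = (-3/X)/9 = -1/(3*X))
N = 1/2 (N = (-1/3/(-2))*(2 + 1) = -1/3*(-1/2)*3 = (1/6)*3 = 1/2 ≈ 0.50000)
(((-53 - 15) - 4) + N)**2 = (((-53 - 15) - 4) + 1/2)**2 = ((-68 - 4) + 1/2)**2 = (-72 + 1/2)**2 = (-143/2)**2 = 20449/4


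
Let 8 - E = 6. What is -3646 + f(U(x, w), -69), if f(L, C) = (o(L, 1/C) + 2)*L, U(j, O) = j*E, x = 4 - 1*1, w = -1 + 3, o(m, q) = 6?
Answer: -3598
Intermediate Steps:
E = 2 (E = 8 - 1*6 = 8 - 6 = 2)
w = 2
x = 3 (x = 4 - 1 = 3)
U(j, O) = 2*j (U(j, O) = j*2 = 2*j)
f(L, C) = 8*L (f(L, C) = (6 + 2)*L = 8*L)
-3646 + f(U(x, w), -69) = -3646 + 8*(2*3) = -3646 + 8*6 = -3646 + 48 = -3598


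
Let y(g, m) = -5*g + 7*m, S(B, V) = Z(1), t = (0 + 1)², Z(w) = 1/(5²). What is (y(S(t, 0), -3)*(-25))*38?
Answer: 20140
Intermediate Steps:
Z(w) = 1/25
t = 1 (t = 1² = 1)
S(B, V) = 1/25
(y(S(t, 0), -3)*(-25))*38 = ((-5*1/25 + 7*(-3))*(-25))*38 = ((-⅕ - 21)*(-25))*38 = -106/5*(-25)*38 = 530*38 = 20140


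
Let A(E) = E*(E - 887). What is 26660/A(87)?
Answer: -1333/3480 ≈ -0.38305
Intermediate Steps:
A(E) = E*(-887 + E)
26660/A(87) = 26660/((87*(-887 + 87))) = 26660/((87*(-800))) = 26660/(-69600) = 26660*(-1/69600) = -1333/3480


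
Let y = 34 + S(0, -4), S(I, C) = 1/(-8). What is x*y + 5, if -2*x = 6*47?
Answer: -38171/8 ≈ -4771.4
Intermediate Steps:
S(I, C) = -⅛
x = -141 (x = -3*47 = -½*282 = -141)
y = 271/8 (y = 34 - ⅛ = 271/8 ≈ 33.875)
x*y + 5 = -141*271/8 + 5 = -38211/8 + 5 = -38171/8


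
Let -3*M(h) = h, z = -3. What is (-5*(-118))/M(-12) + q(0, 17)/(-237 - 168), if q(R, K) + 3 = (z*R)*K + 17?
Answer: 119447/810 ≈ 147.47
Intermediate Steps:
M(h) = -h/3
q(R, K) = 14 - 3*K*R (q(R, K) = -3 + ((-3*R)*K + 17) = -3 + (-3*K*R + 17) = -3 + (17 - 3*K*R) = 14 - 3*K*R)
(-5*(-118))/M(-12) + q(0, 17)/(-237 - 168) = (-5*(-118))/((-1/3*(-12))) + (14 - 3*17*0)/(-237 - 168) = 590/4 + (14 + 0)/(-405) = 590*(1/4) + 14*(-1/405) = 295/2 - 14/405 = 119447/810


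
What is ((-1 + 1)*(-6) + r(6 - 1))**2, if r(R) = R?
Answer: 25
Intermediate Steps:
((-1 + 1)*(-6) + r(6 - 1))**2 = ((-1 + 1)*(-6) + (6 - 1))**2 = (0*(-6) + 5)**2 = (0 + 5)**2 = 5**2 = 25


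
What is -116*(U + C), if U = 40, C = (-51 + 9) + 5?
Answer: -348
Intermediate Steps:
C = -37 (C = -42 + 5 = -37)
-116*(U + C) = -116*(40 - 37) = -116*3 = -348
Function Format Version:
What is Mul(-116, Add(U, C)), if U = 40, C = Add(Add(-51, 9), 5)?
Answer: -348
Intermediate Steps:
C = -37 (C = Add(-42, 5) = -37)
Mul(-116, Add(U, C)) = Mul(-116, Add(40, -37)) = Mul(-116, 3) = -348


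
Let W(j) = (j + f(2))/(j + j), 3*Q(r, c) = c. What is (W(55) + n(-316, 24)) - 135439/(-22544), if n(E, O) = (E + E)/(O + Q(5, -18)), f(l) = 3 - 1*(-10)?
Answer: -317873951/11159280 ≈ -28.485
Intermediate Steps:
f(l) = 13 (f(l) = 3 + 10 = 13)
Q(r, c) = c/3
n(E, O) = 2*E/(-6 + O) (n(E, O) = (E + E)/(O + (⅓)*(-18)) = (2*E)/(O - 6) = (2*E)/(-6 + O) = 2*E/(-6 + O))
W(j) = (13 + j)/(2*j) (W(j) = (j + 13)/(j + j) = (13 + j)/((2*j)) = (13 + j)*(1/(2*j)) = (13 + j)/(2*j))
(W(55) + n(-316, 24)) - 135439/(-22544) = ((½)*(13 + 55)/55 + 2*(-316)/(-6 + 24)) - 135439/(-22544) = ((½)*(1/55)*68 + 2*(-316)/18) - 135439*(-1/22544) = (34/55 + 2*(-316)*(1/18)) + 135439/22544 = (34/55 - 316/9) + 135439/22544 = -17074/495 + 135439/22544 = -317873951/11159280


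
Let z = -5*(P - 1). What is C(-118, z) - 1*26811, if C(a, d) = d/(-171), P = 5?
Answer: -4584661/171 ≈ -26811.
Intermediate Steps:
z = -20 (z = -5*(5 - 1) = -5*4 = -20)
C(a, d) = -d/171 (C(a, d) = d*(-1/171) = -d/171)
C(-118, z) - 1*26811 = -1/171*(-20) - 1*26811 = 20/171 - 26811 = -4584661/171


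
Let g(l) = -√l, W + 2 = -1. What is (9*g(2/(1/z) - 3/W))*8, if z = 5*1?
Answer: -72*√11 ≈ -238.80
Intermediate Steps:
z = 5
W = -3 (W = -2 - 1 = -3)
(9*g(2/(1/z) - 3/W))*8 = (9*(-√(2/(1/5) - 3/(-3))))*8 = (9*(-√(2/(⅕) - 3*(-⅓))))*8 = (9*(-√(2*5 + 1)))*8 = (9*(-√(10 + 1)))*8 = (9*(-√11))*8 = -9*√11*8 = -72*√11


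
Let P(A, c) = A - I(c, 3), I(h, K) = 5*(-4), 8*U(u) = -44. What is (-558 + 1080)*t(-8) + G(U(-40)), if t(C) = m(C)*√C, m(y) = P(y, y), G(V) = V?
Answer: -11/2 + 12528*I*√2 ≈ -5.5 + 17717.0*I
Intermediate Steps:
U(u) = -11/2 (U(u) = (⅛)*(-44) = -11/2)
I(h, K) = -20
P(A, c) = 20 + A (P(A, c) = A - 1*(-20) = A + 20 = 20 + A)
m(y) = 20 + y
t(C) = √C*(20 + C) (t(C) = (20 + C)*√C = √C*(20 + C))
(-558 + 1080)*t(-8) + G(U(-40)) = (-558 + 1080)*(√(-8)*(20 - 8)) - 11/2 = 522*((2*I*√2)*12) - 11/2 = 522*(24*I*√2) - 11/2 = 12528*I*√2 - 11/2 = -11/2 + 12528*I*√2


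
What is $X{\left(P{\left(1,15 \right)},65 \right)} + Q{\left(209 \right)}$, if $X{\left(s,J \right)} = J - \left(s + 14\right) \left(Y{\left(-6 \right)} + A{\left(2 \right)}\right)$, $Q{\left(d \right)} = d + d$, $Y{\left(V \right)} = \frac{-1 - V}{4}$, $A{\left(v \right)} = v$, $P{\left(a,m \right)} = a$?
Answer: $\frac{1737}{4} \approx 434.25$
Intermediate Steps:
$Y{\left(V \right)} = - \frac{1}{4} - \frac{V}{4}$ ($Y{\left(V \right)} = \left(-1 - V\right) \frac{1}{4} = - \frac{1}{4} - \frac{V}{4}$)
$Q{\left(d \right)} = 2 d$
$X{\left(s,J \right)} = - \frac{91}{2} + J - \frac{13 s}{4}$ ($X{\left(s,J \right)} = J - \left(s + 14\right) \left(\left(- \frac{1}{4} - - \frac{3}{2}\right) + 2\right) = J - \left(14 + s\right) \left(\left(- \frac{1}{4} + \frac{3}{2}\right) + 2\right) = J - \left(14 + s\right) \left(\frac{5}{4} + 2\right) = J - \left(14 + s\right) \frac{13}{4} = J - \left(\frac{91}{2} + \frac{13 s}{4}\right) = - \frac{91}{2} + J - \frac{13 s}{4}$)
$X{\left(P{\left(1,15 \right)},65 \right)} + Q{\left(209 \right)} = \left(- \frac{91}{2} + 65 - \frac{13}{4}\right) + 2 \cdot 209 = \left(- \frac{91}{2} + 65 - \frac{13}{4}\right) + 418 = \frac{65}{4} + 418 = \frac{1737}{4}$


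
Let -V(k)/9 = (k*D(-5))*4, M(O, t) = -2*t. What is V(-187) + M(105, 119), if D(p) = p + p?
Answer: -67558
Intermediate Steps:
D(p) = 2*p
V(k) = 360*k (V(k) = -9*k*(2*(-5))*4 = -9*k*(-10)*4 = -9*(-10*k)*4 = -(-360)*k = 360*k)
V(-187) + M(105, 119) = 360*(-187) - 2*119 = -67320 - 238 = -67558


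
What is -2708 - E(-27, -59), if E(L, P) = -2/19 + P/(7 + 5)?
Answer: -616279/228 ≈ -2703.0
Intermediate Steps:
E(L, P) = -2/19 + P/12 (E(L, P) = -2*1/19 + P/12 = -2/19 + P*(1/12) = -2/19 + P/12)
-2708 - E(-27, -59) = -2708 - (-2/19 + (1/12)*(-59)) = -2708 - (-2/19 - 59/12) = -2708 - 1*(-1145/228) = -2708 + 1145/228 = -616279/228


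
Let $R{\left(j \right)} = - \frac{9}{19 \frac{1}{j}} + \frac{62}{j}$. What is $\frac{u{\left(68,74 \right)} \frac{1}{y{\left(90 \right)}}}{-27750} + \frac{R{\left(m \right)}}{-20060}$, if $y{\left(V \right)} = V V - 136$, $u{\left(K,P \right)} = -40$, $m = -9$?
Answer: $\frac{165611099}{1263484817100} \approx 0.00013107$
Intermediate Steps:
$R{\left(j \right)} = \frac{62}{j} - \frac{9 j}{19}$ ($R{\left(j \right)} = - 9 \frac{j}{19} + \frac{62}{j} = - \frac{9 j}{19} + \frac{62}{j} = \frac{62}{j} - \frac{9 j}{19}$)
$y{\left(V \right)} = -136 + V^{2}$ ($y{\left(V \right)} = V^{2} - 136 = -136 + V^{2}$)
$\frac{u{\left(68,74 \right)} \frac{1}{y{\left(90 \right)}}}{-27750} + \frac{R{\left(m \right)}}{-20060} = \frac{\left(-40\right) \frac{1}{-136 + 90^{2}}}{-27750} + \frac{\frac{62}{-9} - - \frac{81}{19}}{-20060} = - \frac{40}{-136 + 8100} \left(- \frac{1}{27750}\right) + \left(62 \left(- \frac{1}{9}\right) + \frac{81}{19}\right) \left(- \frac{1}{20060}\right) = - \frac{40}{7964} \left(- \frac{1}{27750}\right) + \left(- \frac{62}{9} + \frac{81}{19}\right) \left(- \frac{1}{20060}\right) = \left(-40\right) \frac{1}{7964} \left(- \frac{1}{27750}\right) - - \frac{449}{3430260} = \left(- \frac{10}{1991}\right) \left(- \frac{1}{27750}\right) + \frac{449}{3430260} = \frac{1}{5525025} + \frac{449}{3430260} = \frac{165611099}{1263484817100}$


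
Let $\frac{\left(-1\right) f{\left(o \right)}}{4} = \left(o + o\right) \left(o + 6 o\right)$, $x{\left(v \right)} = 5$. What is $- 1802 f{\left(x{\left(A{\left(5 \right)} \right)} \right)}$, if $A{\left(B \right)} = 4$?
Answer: $2522800$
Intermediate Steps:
$f{\left(o \right)} = - 56 o^{2}$ ($f{\left(o \right)} = - 4 \left(o + o\right) \left(o + 6 o\right) = - 4 \cdot 2 o 7 o = - 4 \cdot 14 o^{2} = - 56 o^{2}$)
$- 1802 f{\left(x{\left(A{\left(5 \right)} \right)} \right)} = - 1802 \left(- 56 \cdot 5^{2}\right) = - 1802 \left(\left(-56\right) 25\right) = \left(-1802\right) \left(-1400\right) = 2522800$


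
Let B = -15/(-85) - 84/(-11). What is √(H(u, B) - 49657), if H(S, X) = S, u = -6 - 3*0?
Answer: I*√49663 ≈ 222.85*I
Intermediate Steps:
u = -6 (u = -6 + 0 = -6)
B = 1461/187 (B = -15*(-1/85) - 84*(-1/11) = 3/17 + 84/11 = 1461/187 ≈ 7.8128)
√(H(u, B) - 49657) = √(-6 - 49657) = √(-49663) = I*√49663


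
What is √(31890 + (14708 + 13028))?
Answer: √59626 ≈ 244.18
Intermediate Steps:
√(31890 + (14708 + 13028)) = √(31890 + 27736) = √59626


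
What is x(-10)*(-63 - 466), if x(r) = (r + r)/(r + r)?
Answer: -529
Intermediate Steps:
x(r) = 1 (x(r) = (2*r)/((2*r)) = (2*r)*(1/(2*r)) = 1)
x(-10)*(-63 - 466) = 1*(-63 - 466) = 1*(-529) = -529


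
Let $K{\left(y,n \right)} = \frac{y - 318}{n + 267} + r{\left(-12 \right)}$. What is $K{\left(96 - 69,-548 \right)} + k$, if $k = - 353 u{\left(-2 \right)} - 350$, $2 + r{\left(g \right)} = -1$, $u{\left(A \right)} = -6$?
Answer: $\frac{496256}{281} \approx 1766.0$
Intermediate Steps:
$r{\left(g \right)} = -3$ ($r{\left(g \right)} = -2 - 1 = -3$)
$k = 1768$ ($k = \left(-353\right) \left(-6\right) - 350 = 2118 - 350 = 1768$)
$K{\left(y,n \right)} = -3 + \frac{-318 + y}{267 + n}$ ($K{\left(y,n \right)} = \frac{y - 318}{n + 267} - 3 = \frac{-318 + y}{267 + n} - 3 = -3 + \frac{-318 + y}{267 + n}$)
$K{\left(96 - 69,-548 \right)} + k = \frac{-1119 + \left(96 - 69\right) - -1644}{267 - 548} + 1768 = \frac{-1119 + \left(96 - 69\right) + 1644}{-281} + 1768 = - \frac{-1119 + 27 + 1644}{281} + 1768 = \left(- \frac{1}{281}\right) 552 + 1768 = - \frac{552}{281} + 1768 = \frac{496256}{281}$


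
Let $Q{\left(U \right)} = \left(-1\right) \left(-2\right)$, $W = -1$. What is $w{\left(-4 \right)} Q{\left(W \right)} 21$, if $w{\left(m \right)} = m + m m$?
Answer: $504$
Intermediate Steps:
$Q{\left(U \right)} = 2$
$w{\left(m \right)} = m + m^{2}$
$w{\left(-4 \right)} Q{\left(W \right)} 21 = - 4 \left(1 - 4\right) 2 \cdot 21 = \left(-4\right) \left(-3\right) 2 \cdot 21 = 12 \cdot 2 \cdot 21 = 24 \cdot 21 = 504$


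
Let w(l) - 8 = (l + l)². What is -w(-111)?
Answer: -49292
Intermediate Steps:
w(l) = 8 + 4*l² (w(l) = 8 + (l + l)² = 8 + (2*l)² = 8 + 4*l²)
-w(-111) = -(8 + 4*(-111)²) = -(8 + 4*12321) = -(8 + 49284) = -1*49292 = -49292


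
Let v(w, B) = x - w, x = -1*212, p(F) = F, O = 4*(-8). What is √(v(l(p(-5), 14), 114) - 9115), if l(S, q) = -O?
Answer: 7*I*√191 ≈ 96.742*I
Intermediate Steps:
O = -32
l(S, q) = 32 (l(S, q) = -1*(-32) = 32)
x = -212
v(w, B) = -212 - w
√(v(l(p(-5), 14), 114) - 9115) = √((-212 - 1*32) - 9115) = √((-212 - 32) - 9115) = √(-244 - 9115) = √(-9359) = 7*I*√191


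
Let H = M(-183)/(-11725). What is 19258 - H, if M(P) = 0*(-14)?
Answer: 19258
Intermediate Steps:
M(P) = 0
H = 0 (H = 0/(-11725) = 0*(-1/11725) = 0)
19258 - H = 19258 - 1*0 = 19258 + 0 = 19258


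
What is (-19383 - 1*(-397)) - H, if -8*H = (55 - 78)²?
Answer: -151359/8 ≈ -18920.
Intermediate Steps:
H = -529/8 (H = -(55 - 78)²/8 = -⅛*(-23)² = -⅛*529 = -529/8 ≈ -66.125)
(-19383 - 1*(-397)) - H = (-19383 - 1*(-397)) - 1*(-529/8) = (-19383 + 397) + 529/8 = -18986 + 529/8 = -151359/8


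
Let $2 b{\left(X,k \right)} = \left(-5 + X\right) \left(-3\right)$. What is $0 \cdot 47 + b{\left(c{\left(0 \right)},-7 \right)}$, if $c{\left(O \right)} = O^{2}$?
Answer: $\frac{15}{2} \approx 7.5$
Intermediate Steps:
$b{\left(X,k \right)} = \frac{15}{2} - \frac{3 X}{2}$ ($b{\left(X,k \right)} = \frac{\left(-5 + X\right) \left(-3\right)}{2} = \frac{15 - 3 X}{2} = \frac{15}{2} - \frac{3 X}{2}$)
$0 \cdot 47 + b{\left(c{\left(0 \right)},-7 \right)} = 0 \cdot 47 + \left(\frac{15}{2} - \frac{3 \cdot 0^{2}}{2}\right) = 0 + \left(\frac{15}{2} - 0\right) = 0 + \left(\frac{15}{2} + 0\right) = 0 + \frac{15}{2} = \frac{15}{2}$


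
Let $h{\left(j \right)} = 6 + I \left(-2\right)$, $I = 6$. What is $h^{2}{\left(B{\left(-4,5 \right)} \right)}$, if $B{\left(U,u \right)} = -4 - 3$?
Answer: $36$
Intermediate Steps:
$B{\left(U,u \right)} = -7$ ($B{\left(U,u \right)} = -4 - 3 = -7$)
$h{\left(j \right)} = -6$ ($h{\left(j \right)} = 6 + 6 \left(-2\right) = 6 - 12 = -6$)
$h^{2}{\left(B{\left(-4,5 \right)} \right)} = \left(-6\right)^{2} = 36$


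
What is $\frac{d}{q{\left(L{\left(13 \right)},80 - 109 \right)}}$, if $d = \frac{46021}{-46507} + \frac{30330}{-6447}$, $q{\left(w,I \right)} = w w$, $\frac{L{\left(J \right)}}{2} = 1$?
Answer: $- \frac{569084899}{399774172} \approx -1.4235$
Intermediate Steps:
$L{\left(J \right)} = 2$ ($L{\left(J \right)} = 2 \cdot 1 = 2$)
$q{\left(w,I \right)} = w^{2}$
$d = - \frac{569084899}{99943543}$ ($d = 46021 \left(- \frac{1}{46507}\right) + 30330 \left(- \frac{1}{6447}\right) = - \frac{46021}{46507} - \frac{10110}{2149} = - \frac{569084899}{99943543} \approx -5.6941$)
$\frac{d}{q{\left(L{\left(13 \right)},80 - 109 \right)}} = - \frac{569084899}{99943543 \cdot 2^{2}} = - \frac{569084899}{99943543 \cdot 4} = \left(- \frac{569084899}{99943543}\right) \frac{1}{4} = - \frac{569084899}{399774172}$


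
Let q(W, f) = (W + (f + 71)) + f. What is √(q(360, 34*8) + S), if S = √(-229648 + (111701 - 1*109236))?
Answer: √(975 + I*√227183) ≈ 32.096 + 7.4252*I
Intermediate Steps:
q(W, f) = 71 + W + 2*f (q(W, f) = (W + (71 + f)) + f = (71 + W + f) + f = 71 + W + 2*f)
S = I*√227183 (S = √(-229648 + (111701 - 109236)) = √(-229648 + 2465) = √(-227183) = I*√227183 ≈ 476.64*I)
√(q(360, 34*8) + S) = √((71 + 360 + 2*(34*8)) + I*√227183) = √((71 + 360 + 2*272) + I*√227183) = √((71 + 360 + 544) + I*√227183) = √(975 + I*√227183)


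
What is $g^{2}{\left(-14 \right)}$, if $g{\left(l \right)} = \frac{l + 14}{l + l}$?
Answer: $0$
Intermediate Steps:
$g{\left(l \right)} = \frac{14 + l}{2 l}$
$g^{2}{\left(-14 \right)} = \left(\frac{14 - 14}{2 \left(-14\right)}\right)^{2} = \left(\frac{1}{2} \left(- \frac{1}{14}\right) 0\right)^{2} = 0^{2} = 0$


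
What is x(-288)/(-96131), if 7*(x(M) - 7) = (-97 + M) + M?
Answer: 624/672917 ≈ 0.00092731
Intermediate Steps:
x(M) = -48/7 + 2*M/7 (x(M) = 7 + ((-97 + M) + M)/7 = 7 + (-97 + 2*M)/7 = 7 + (-97/7 + 2*M/7) = -48/7 + 2*M/7)
x(-288)/(-96131) = (-48/7 + (2/7)*(-288))/(-96131) = (-48/7 - 576/7)*(-1/96131) = -624/7*(-1/96131) = 624/672917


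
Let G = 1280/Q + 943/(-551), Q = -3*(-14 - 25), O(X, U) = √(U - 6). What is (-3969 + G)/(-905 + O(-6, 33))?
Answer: 115511744735/26399172033 + 127637287*√3/8799724011 ≈ 4.4007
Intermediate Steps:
O(X, U) = √(-6 + U)
Q = 117 (Q = -3*(-39) = 117)
G = 594949/64467 (G = 1280/117 + 943/(-551) = 1280*(1/117) + 943*(-1/551) = 1280/117 - 943/551 = 594949/64467 ≈ 9.2287)
(-3969 + G)/(-905 + O(-6, 33)) = (-3969 + 594949/64467)/(-905 + √(-6 + 33)) = -255274574/(64467*(-905 + √27)) = -255274574/(64467*(-905 + 3*√3))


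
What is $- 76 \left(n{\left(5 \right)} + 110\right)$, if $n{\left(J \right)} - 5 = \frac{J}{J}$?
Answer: $-8816$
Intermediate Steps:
$n{\left(J \right)} = 6$ ($n{\left(J \right)} = 5 + \frac{J}{J} = 5 + 1 = 6$)
$- 76 \left(n{\left(5 \right)} + 110\right) = - 76 \left(6 + 110\right) = \left(-76\right) 116 = -8816$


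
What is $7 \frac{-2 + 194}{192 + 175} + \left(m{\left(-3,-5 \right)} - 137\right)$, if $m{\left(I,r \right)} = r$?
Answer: $- \frac{50770}{367} \approx -138.34$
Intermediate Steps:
$7 \frac{-2 + 194}{192 + 175} + \left(m{\left(-3,-5 \right)} - 137\right) = 7 \frac{-2 + 194}{192 + 175} - 142 = 7 \cdot \frac{192}{367} - 142 = \frac{1344}{367} - 142 = - \frac{50770}{367}$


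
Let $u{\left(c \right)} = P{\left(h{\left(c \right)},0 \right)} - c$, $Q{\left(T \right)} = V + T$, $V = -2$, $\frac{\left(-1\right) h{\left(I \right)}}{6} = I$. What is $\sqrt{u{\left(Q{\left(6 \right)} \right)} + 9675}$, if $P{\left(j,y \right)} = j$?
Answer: $\sqrt{9647} \approx 98.219$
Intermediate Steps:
$h{\left(I \right)} = - 6 I$
$Q{\left(T \right)} = -2 + T$
$u{\left(c \right)} = - 7 c$ ($u{\left(c \right)} = - 6 c - c = - 7 c$)
$\sqrt{u{\left(Q{\left(6 \right)} \right)} + 9675} = \sqrt{- 7 \left(-2 + 6\right) + 9675} = \sqrt{\left(-7\right) 4 + 9675} = \sqrt{-28 + 9675} = \sqrt{9647}$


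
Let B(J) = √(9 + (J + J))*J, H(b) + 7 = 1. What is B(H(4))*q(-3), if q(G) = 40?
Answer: -240*I*√3 ≈ -415.69*I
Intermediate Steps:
H(b) = -6 (H(b) = -7 + 1 = -6)
B(J) = J*√(9 + 2*J) (B(J) = √(9 + 2*J)*J = J*√(9 + 2*J))
B(H(4))*q(-3) = -6*√(9 + 2*(-6))*40 = -6*√(9 - 12)*40 = -6*I*√3*40 = -240*I*√3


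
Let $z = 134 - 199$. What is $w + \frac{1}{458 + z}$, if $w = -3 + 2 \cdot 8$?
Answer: $\frac{5110}{393} \approx 13.003$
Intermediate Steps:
$z = -65$
$w = 13$ ($w = -3 + 16 = 13$)
$w + \frac{1}{458 + z} = 13 + \frac{1}{458 - 65} = 13 + \frac{1}{393} = \frac{5110}{393}$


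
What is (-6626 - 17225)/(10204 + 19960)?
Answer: -23851/30164 ≈ -0.79071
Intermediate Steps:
(-6626 - 17225)/(10204 + 19960) = -23851/30164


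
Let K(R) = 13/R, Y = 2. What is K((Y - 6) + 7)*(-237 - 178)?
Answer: -5395/3 ≈ -1798.3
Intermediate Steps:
K((Y - 6) + 7)*(-237 - 178) = (13/((2 - 6) + 7))*(-237 - 178) = (13/(-4 + 7))*(-415) = (13/3)*(-415) = -5395/3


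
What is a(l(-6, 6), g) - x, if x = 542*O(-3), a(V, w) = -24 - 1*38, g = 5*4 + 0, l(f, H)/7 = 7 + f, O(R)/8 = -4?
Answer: 17282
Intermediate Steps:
O(R) = -32 (O(R) = 8*(-4) = -32)
l(f, H) = 49 + 7*f (l(f, H) = 7*(7 + f) = 49 + 7*f)
g = 20 (g = 20 + 0 = 20)
a(V, w) = -62 (a(V, w) = -24 - 38 = -62)
x = -17344 (x = 542*(-32) = -17344)
a(l(-6, 6), g) - x = -62 - 1*(-17344) = -62 + 17344 = 17282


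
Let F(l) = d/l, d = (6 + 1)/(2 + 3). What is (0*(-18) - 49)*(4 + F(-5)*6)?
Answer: -2842/25 ≈ -113.68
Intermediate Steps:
d = 7/5 ≈ 1.4000
F(l) = 7/(5*l)
(0*(-18) - 49)*(4 + F(-5)*6) = (0*(-18) - 49)*(4 + ((7/5)/(-5))*6) = (0 - 49)*(4 + ((7/5)*(-⅕))*6) = -49*(4 - 7/25*6) = -49*(4 - 42/25) = -49*58/25 = -2842/25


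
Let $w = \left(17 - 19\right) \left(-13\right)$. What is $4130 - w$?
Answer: $4104$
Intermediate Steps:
$w = 26$ ($w = \left(-2\right) \left(-13\right) = 26$)
$4130 - w = 4130 - 26 = 4104$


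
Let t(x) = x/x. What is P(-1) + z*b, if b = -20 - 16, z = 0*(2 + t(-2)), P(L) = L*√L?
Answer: -I ≈ -1.0*I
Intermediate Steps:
t(x) = 1
P(L) = L^(3/2)
z = 0 (z = 0*(2 + 1) = 0*3 = 0)
b = -36
P(-1) + z*b = (-1)^(3/2) + 0*(-36) = -I + 0 = -I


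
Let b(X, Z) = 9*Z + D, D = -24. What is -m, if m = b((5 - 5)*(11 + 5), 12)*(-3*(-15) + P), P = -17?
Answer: -2352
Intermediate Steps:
b(X, Z) = -24 + 9*Z (b(X, Z) = 9*Z - 24 = -24 + 9*Z)
m = 2352 (m = (-24 + 9*12)*(-3*(-15) - 17) = (-24 + 108)*(45 - 17) = 84*28 = 2352)
-m = -1*2352 = -2352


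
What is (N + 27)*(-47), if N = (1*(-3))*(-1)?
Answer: -1410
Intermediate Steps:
N = 3 (N = -3*(-1) = 3)
(N + 27)*(-47) = (3 + 27)*(-47) = 30*(-47) = -1410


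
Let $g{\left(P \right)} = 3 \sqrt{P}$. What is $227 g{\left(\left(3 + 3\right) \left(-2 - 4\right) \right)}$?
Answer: $4086 i \approx 4086.0 i$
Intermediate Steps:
$227 g{\left(\left(3 + 3\right) \left(-2 - 4\right) \right)} = 227 \cdot 3 \sqrt{\left(3 + 3\right) \left(-2 - 4\right)} = 227 \cdot 3 \sqrt{6 \left(-6\right)} = 227 \cdot 3 \sqrt{-36} = 227 \cdot 3 \cdot 6 i = 227 \cdot 18 i = 4086 i$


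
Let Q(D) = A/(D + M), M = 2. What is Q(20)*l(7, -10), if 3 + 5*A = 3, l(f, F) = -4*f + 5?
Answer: 0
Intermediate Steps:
l(f, F) = 5 - 4*f
A = 0 (A = -3/5 + (1/5)*3 = -3/5 + 3/5 = 0)
Q(D) = 0 (Q(D) = 0/(D + 2) = 0/(2 + D) = 0)
Q(20)*l(7, -10) = 0*(5 - 4*7) = 0*(5 - 28) = 0*(-23) = 0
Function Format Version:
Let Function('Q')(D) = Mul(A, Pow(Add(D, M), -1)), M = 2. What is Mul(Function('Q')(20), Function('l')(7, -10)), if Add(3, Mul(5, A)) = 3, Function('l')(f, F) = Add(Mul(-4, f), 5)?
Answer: 0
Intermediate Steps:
Function('l')(f, F) = Add(5, Mul(-4, f))
A = 0 (A = Add(Rational(-3, 5), Mul(Rational(1, 5), 3)) = Add(Rational(-3, 5), Rational(3, 5)) = 0)
Function('Q')(D) = 0 (Function('Q')(D) = Mul(0, Pow(Add(D, 2), -1)) = Mul(0, Pow(Add(2, D), -1)) = 0)
Mul(Function('Q')(20), Function('l')(7, -10)) = Mul(0, Add(5, Mul(-4, 7))) = Mul(0, Add(5, -28)) = Mul(0, -23) = 0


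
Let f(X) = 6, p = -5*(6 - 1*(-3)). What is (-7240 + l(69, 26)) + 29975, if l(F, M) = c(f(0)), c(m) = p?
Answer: 22690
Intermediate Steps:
p = -45 (p = -5*(6 + 3) = -5*9 = -45)
c(m) = -45
l(F, M) = -45
(-7240 + l(69, 26)) + 29975 = (-7240 - 45) + 29975 = -7285 + 29975 = 22690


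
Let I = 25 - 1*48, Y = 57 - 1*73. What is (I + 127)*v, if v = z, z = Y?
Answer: -1664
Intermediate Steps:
Y = -16 (Y = 57 - 73 = -16)
z = -16
v = -16
I = -23 (I = 25 - 48 = -23)
(I + 127)*v = (-23 + 127)*(-16) = 104*(-16) = -1664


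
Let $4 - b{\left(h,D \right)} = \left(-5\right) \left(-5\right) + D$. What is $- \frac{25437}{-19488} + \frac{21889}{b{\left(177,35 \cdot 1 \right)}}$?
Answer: $- \frac{2530645}{6496} \approx -389.57$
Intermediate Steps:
$b{\left(h,D \right)} = -21 - D$ ($b{\left(h,D \right)} = 4 - \left(\left(-5\right) \left(-5\right) + D\right) = 4 - \left(25 + D\right) = -21 - D$)
$- \frac{25437}{-19488} + \frac{21889}{b{\left(177,35 \cdot 1 \right)}} = - \frac{25437}{-19488} + \frac{21889}{-21 - 35 \cdot 1} = \left(-25437\right) \left(- \frac{1}{19488}\right) + \frac{21889}{-21 - 35} = \frac{8479}{6496} + \frac{21889}{-21 - 35} = \frac{8479}{6496} + \frac{21889}{-56} = \frac{8479}{6496} + 21889 \left(- \frac{1}{56}\right) = \frac{8479}{6496} - \frac{3127}{8} = - \frac{2530645}{6496}$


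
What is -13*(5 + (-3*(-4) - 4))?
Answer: -169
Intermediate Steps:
-13*(5 + (-3*(-4) - 4)) = -13*(5 + (12 - 4)) = -13*(5 + 8) = -13*13 = -169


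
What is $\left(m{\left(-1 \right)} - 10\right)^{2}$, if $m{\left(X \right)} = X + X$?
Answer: $144$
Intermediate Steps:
$m{\left(X \right)} = 2 X$
$\left(m{\left(-1 \right)} - 10\right)^{2} = \left(2 \left(-1\right) - 10\right)^{2} = \left(-2 - 10\right)^{2} = \left(-12\right)^{2} = 144$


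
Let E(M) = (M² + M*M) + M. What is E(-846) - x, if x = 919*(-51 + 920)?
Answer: 631975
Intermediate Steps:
x = 798611 (x = 919*869 = 798611)
E(M) = M + 2*M² (E(M) = (M² + M²) + M = 2*M² + M = M + 2*M²)
E(-846) - x = -846*(1 + 2*(-846)) - 1*798611 = -846*(1 - 1692) - 798611 = -846*(-1691) - 798611 = 1430586 - 798611 = 631975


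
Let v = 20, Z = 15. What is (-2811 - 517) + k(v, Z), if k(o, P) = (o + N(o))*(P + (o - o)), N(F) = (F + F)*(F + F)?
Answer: 20972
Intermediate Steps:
N(F) = 4*F**2 (N(F) = (2*F)*(2*F) = 4*F**2)
k(o, P) = P*(o + 4*o**2) (k(o, P) = (o + 4*o**2)*(P + (o - o)) = (o + 4*o**2)*(P + 0) = (o + 4*o**2)*P = P*(o + 4*o**2))
(-2811 - 517) + k(v, Z) = (-2811 - 517) + 15*20*(1 + 4*20) = -3328 + 15*20*(1 + 80) = -3328 + 15*20*81 = -3328 + 24300 = 20972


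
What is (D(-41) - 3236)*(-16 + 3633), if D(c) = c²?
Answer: -5624435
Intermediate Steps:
(D(-41) - 3236)*(-16 + 3633) = ((-41)² - 3236)*(-16 + 3633) = (1681 - 3236)*3617 = -1555*3617 = -5624435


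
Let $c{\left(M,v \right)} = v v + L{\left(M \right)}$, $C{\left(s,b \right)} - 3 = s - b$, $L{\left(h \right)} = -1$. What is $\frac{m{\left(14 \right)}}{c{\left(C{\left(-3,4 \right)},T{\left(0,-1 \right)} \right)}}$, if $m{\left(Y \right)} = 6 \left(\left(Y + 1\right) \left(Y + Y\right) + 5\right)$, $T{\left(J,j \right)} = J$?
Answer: $-2550$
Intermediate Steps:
$C{\left(s,b \right)} = 3 + s - b$ ($C{\left(s,b \right)} = 3 - \left(b - s\right) = 3 + s - b$)
$c{\left(M,v \right)} = -1 + v^{2}$ ($c{\left(M,v \right)} = v v - 1 = v^{2} - 1 = -1 + v^{2}$)
$m{\left(Y \right)} = 30 + 12 Y \left(1 + Y\right)$ ($m{\left(Y \right)} = 6 \left(\left(1 + Y\right) 2 Y + 5\right) = 6 \left(2 Y \left(1 + Y\right) + 5\right) = 6 \left(5 + 2 Y \left(1 + Y\right)\right) = 30 + 12 Y \left(1 + Y\right)$)
$\frac{m{\left(14 \right)}}{c{\left(C{\left(-3,4 \right)},T{\left(0,-1 \right)} \right)}} = \frac{30 + 12 \cdot 14 + 12 \cdot 14^{2}}{-1 + 0^{2}} = \frac{30 + 168 + 12 \cdot 196}{-1 + 0} = \frac{30 + 168 + 2352}{-1} = 2550 \left(-1\right) = -2550$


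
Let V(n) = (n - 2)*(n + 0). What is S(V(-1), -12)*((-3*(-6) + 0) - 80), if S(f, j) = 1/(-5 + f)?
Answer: 31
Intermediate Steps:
V(n) = n*(-2 + n) (V(n) = (-2 + n)*n = n*(-2 + n))
S(V(-1), -12)*((-3*(-6) + 0) - 80) = ((-3*(-6) + 0) - 80)/(-5 - (-2 - 1)) = ((18 + 0) - 80)/(-5 - 1*(-3)) = (18 - 80)/(-5 + 3) = -62/(-2) = -½*(-62) = 31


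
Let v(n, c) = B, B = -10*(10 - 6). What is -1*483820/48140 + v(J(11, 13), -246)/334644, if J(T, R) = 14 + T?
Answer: -2023867321/201372027 ≈ -10.050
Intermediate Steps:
B = -40 (B = -10*4 = -40)
v(n, c) = -40
-1*483820/48140 + v(J(11, 13), -246)/334644 = -1*483820/48140 - 40/334644 = -483820*1/48140 - 40*1/334644 = -24191/2407 - 10/83661 = -2023867321/201372027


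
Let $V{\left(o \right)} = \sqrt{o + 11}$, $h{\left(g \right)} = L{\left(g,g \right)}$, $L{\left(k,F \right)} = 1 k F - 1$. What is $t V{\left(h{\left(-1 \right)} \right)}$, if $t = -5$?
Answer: $- 5 \sqrt{11} \approx -16.583$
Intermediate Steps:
$L{\left(k,F \right)} = -1 + F k$ ($L{\left(k,F \right)} = k F - 1 = F k - 1 = -1 + F k$)
$h{\left(g \right)} = -1 + g^{2}$ ($h{\left(g \right)} = -1 + g g = -1 + g^{2}$)
$V{\left(o \right)} = \sqrt{11 + o}$
$t V{\left(h{\left(-1 \right)} \right)} = - 5 \sqrt{11 - \left(1 - \left(-1\right)^{2}\right)} = - 5 \sqrt{11 + \left(-1 + 1\right)} = - 5 \sqrt{11 + 0} = - 5 \sqrt{11}$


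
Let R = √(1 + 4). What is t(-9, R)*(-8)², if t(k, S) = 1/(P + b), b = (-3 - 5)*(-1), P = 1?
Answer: 64/9 ≈ 7.1111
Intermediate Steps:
R = √5 ≈ 2.2361
b = 8 (b = -8*(-1) = 8)
t(k, S) = ⅑ (t(k, S) = 1/(1 + 8) = 1/9 = ⅑)
t(-9, R)*(-8)² = (⅑)*(-8)² = (⅑)*64 = 64/9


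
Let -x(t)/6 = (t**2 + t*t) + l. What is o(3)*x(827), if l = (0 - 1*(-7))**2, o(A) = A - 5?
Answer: 16414884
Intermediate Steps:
o(A) = -5 + A
l = 49 (l = (0 + 7)**2 = 7**2 = 49)
x(t) = -294 - 12*t**2 (x(t) = -6*((t**2 + t*t) + 49) = -6*((t**2 + t**2) + 49) = -6*(2*t**2 + 49) = -6*(49 + 2*t**2) = -294 - 12*t**2)
o(3)*x(827) = (-5 + 3)*(-294 - 12*827**2) = -2*(-294 - 12*683929) = -2*(-294 - 8207148) = -2*(-8207442) = 16414884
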